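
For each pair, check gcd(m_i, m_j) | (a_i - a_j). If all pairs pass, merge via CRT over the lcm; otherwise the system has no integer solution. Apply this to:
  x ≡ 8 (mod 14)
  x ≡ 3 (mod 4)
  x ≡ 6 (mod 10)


Moduli 14, 4, 10 are not pairwise coprime, so CRT works modulo lcm(m_i) when all pairwise compatibility conditions hold.
Pairwise compatibility: gcd(m_i, m_j) must divide a_i - a_j for every pair.
Merge one congruence at a time:
  Start: x ≡ 8 (mod 14).
  Combine with x ≡ 3 (mod 4): gcd(14, 4) = 2, and 3 - 8 = -5 is NOT divisible by 2.
    ⇒ system is inconsistent (no integer solution).

No solution (the system is inconsistent).


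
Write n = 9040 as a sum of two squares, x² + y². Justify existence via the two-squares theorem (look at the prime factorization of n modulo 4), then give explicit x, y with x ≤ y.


Step 1: Factor n = 9040 = 2^4 · 5 · 113.
Step 2: Check the mod-4 condition on each prime factor: 2 = 2 (special); 5 ≡ 1 (mod 4), exponent 1; 113 ≡ 1 (mod 4), exponent 1.
All primes ≡ 3 (mod 4) appear to even exponent (or don't appear), so by the two-squares theorem n IS expressible as a sum of two squares.
Step 3: Build a representation. Group n = k² · m with k = 4 and m = 5 · 113 = 565 (a product of primes ≡ 1 (mod 4)); a representation of m scales to one of n via (k·x)² + (k·y)² = k²(x² + y²). Each prime p ≡ 1 (mod 4) is itself a sum of two squares; find a² by testing p − a² for a perfect square:
  5: 5 − 1² = 4 = 2² ⇒ 5 = 1² + 2².
  113: 113 − 1² = 112, 113 − 2² = 109, 113 − 3² = 104, 113 − 4² = 97, 113 − 5² = 88, 113 − 6² = 77, 113 − 7² = 64 = 8² ⇒ 113 = 7² + 8².
  Combine using the Brahmagupta–Fibonacci identity (a² + b²)(c² + d²) = (ac − bd)² + (ad + bc)² = (ac + bd)² + (ad − bc)²:
  5 · 113 = 565: from (1² + 2²)(7² + 8²), take (1·7 − 2·8, 1·8 + 2·7) = (7 − 16, 8 + 14) = (-9, 22); dropping signs (only squares matter) gives (9, 22); check 9² + 22² = 81 + 484 = 565 ✓.
  Scale by k = 4: (4·9, 4·22) = (36, 88).
Step 4: Order so x ≤ y and verify: 36² + 88² = 1296 + 7744 = 9040 = n. ✓

n = 9040 = 36² + 88² (one valid representation with x ≤ y).


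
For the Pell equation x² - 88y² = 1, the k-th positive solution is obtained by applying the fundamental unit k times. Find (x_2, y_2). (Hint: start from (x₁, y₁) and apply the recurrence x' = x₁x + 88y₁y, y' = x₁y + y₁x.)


Step 1: Find the fundamental solution (x₁, y₁) of x² - 88y² = 1.
  Expand √88 as a continued fraction. a₀ = ⌊√88⌋ = 9; iterate m_{k+1} = d_k·a_k − m_k, d_{k+1} = (88 − m_{k+1}²)/d_k, a_{k+1} = ⌊(a₀ + m_{k+1})/d_{k+1}⌋ (starting m₀ = 0, d₀ = 1), with convergents p_k = a_k·p_{k-1} + p_{k-2}, q_k = a_k·q_{k-1} + q_{k-2} (p₋₁ = 1, q₋₁ = 0):
  k = 0: a₀ = 9; p₀/q₀ = 9/1; p₀² − 88·q₀² = 81 − 88 = -7.
  k = 1: m = 9, d = 7, a = ⌊(9 + 9)/7⌋ = 2; p/q = (2·9 + 1)/(2·1 + 0) = 19/2; p² − 88·q² = 361 − 352 = 9.
  k = 2: m = 5, d = 9, a = ⌊(9 + 5)/9⌋ = 1; p/q = (1·19 + 9)/(1·2 + 1) = 28/3; p² − 88·q² = 784 − 792 = -8.
  k = 3: m = 4, d = 8, a = ⌊(9 + 4)/8⌋ = 1; p/q = (1·28 + 19)/(1·3 + 2) = 47/5; p² − 88·q² = 2209 − 2200 = 9.
  k = 4: m = 4, d = 9, a = ⌊(9 + 4)/9⌋ = 1; p/q = (1·47 + 28)/(1·5 + 3) = 75/8; p² − 88·q² = 5625 − 5632 = -7.
  k = 5: m = 5, d = 7, a = ⌊(9 + 5)/7⌋ = 2; p/q = (2·75 + 47)/(2·8 + 5) = 197/21; p² − 88·q² = 38809 − 38808 = 1.
  The first convergent with p² − 88·q² = 1 gives the fundamental solution (x₁, y₁) = (197, 21).
Step 2: Apply the recurrence (x_{n+1}, y_{n+1}) = (x₁x_n + 88y₁y_n, x₁y_n + y₁x_n) repeatedly.
  From (x_1, y_1) = (197, 21): x_2 = 197·197 + 88·21·21 = 77617; y_2 = 197·21 + 21·197 = 8274.
Step 3: Verify x_2² - 88·y_2² = 6024398689 - 6024398688 = 1 (should be 1). ✓

(x_1, y_1) = (197, 21); (x_2, y_2) = (77617, 8274).


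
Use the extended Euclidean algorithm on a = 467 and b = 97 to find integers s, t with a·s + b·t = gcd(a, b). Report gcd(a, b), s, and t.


Euclidean algorithm on (467, 97) — divide until remainder is 0:
  467 = 4 · 97 + 79
  97 = 1 · 79 + 18
  79 = 4 · 18 + 7
  18 = 2 · 7 + 4
  7 = 1 · 4 + 3
  4 = 1 · 3 + 1
  3 = 3 · 1 + 0
gcd(467, 97) = 1.
Track Bezout coefficients alongside the remainders: start with r₀ = 467 = a·1 + b·0 (s = 1, t = 0) and r₁ = 97 = a·0 + b·1 (s = 0, t = 1); each new remainder r_{k+1} = r_{k-1} − q_k·r_k inherits s_{k+1} = s_{k-1} − q_k·s_k, t_{k+1} = t_{k-1} − q_k·t_k, so r_k = a·s_k + b·t_k at every step:
  q = 4: r = 79, s = 1 − 4·0 = 1, t = 0 − 4·1 = -4  (check: 467·1 + 97·(-4) = 79)
  q = 1: r = 18, s = 0 − 1·1 = -1, t = 1 − 1·(-4) = 5  (check: 467·(-1) + 97·5 = 18)
  q = 4: r = 7, s = 1 − 4·(-1) = 5, t = -4 − 4·5 = -24  (check: 467·5 + 97·(-24) = 7)
  q = 2: r = 4, s = -1 − 2·5 = -11, t = 5 − 2·(-24) = 53  (check: 467·(-11) + 97·53 = 4)
  q = 1: r = 3, s = 5 − 1·(-11) = 16, t = -24 − 1·53 = -77  (check: 467·16 + 97·(-77) = 3)
  q = 1: r = 1, s = -11 − 1·16 = -27, t = 53 − 1·(-77) = 130  (check: 467·(-27) + 97·130 = 1)
The row with r = 1 (the gcd) gives the Bezout coefficients s = -27, t = 130.
Result: 467 · (-27) + 97 · (130) = 1.

gcd(467, 97) = 1; s = -27, t = 130 (check: 467·(-27) + 97·130 = 1).


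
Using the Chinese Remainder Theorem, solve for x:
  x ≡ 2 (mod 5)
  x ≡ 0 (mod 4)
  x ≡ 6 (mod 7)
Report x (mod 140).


Moduli 5, 4, 7 are pairwise coprime; by CRT there is a unique solution modulo M = 5 · 4 · 7 = 140.
Solve pairwise, accumulating the modulus:
  Start with x ≡ 2 (mod 5).
  Combine with x ≡ 0 (mod 4): since gcd(5, 4) = 1, we get a unique residue mod 20.
    Write x = 2 + 5·t and substitute into x ≡ 0 (mod 4): 5·t ≡ 0 − 2 = -2 (mod 4).
    Reduce coefficients mod 4: 1·t ≡ 2 (mod 4).
    So t ≡ 2 (mod 4).
    Then x = 2 + 5·2 = 12, valid modulo lcm(5, 4) = 20: x ≡ 12 (mod 20).
  Combine with x ≡ 6 (mod 7): since gcd(20, 7) = 1, we get a unique residue mod 140.
    Write x = 12 + 20·t and substitute into x ≡ 6 (mod 7): 20·t ≡ 6 − 12 = -6 (mod 7).
    Reduce coefficients mod 7: 6·t ≡ 1 (mod 7).
    The inverse of 6 mod 7 is 6 (since 6·6 = 36 = 5·7 + 1), so t ≡ 6·1 = 6 ≡ 6 (mod 7).
    Then x = 12 + 20·6 = 132, valid modulo lcm(20, 7) = 140: x ≡ 132 (mod 140).
Verify: 132 mod 5 = 2 ✓, 132 mod 4 = 0 ✓, 132 mod 7 = 6 ✓.

x ≡ 132 (mod 140).


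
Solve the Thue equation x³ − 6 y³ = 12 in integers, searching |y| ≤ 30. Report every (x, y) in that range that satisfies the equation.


The equation is x³ - 6y³ = 12. For fixed y, x³ = 6·y³ + 12, so a solution requires the RHS to be a perfect cube.
Strategy: iterate y from -30 to 30, compute RHS = 6·y³ + 12, and check whether it is a (positive or negative) perfect cube.
Check small values of y:
  y = 0: RHS = 12 is not a perfect cube.
  y = 1: RHS = 18 is not a perfect cube.
  y = -1: RHS = 6 is not a perfect cube.
  y = 2: RHS = 60 is not a perfect cube.
  y = -2: RHS = -36 is not a perfect cube.
  y = 3: RHS = 174 is not a perfect cube.
  y = -3: RHS = -150 is not a perfect cube.
Continuing the search up to |y| = 30 finds no solutions either.
No (x, y) in the scanned range satisfies the equation.

No integer solutions with |y| ≤ 30.


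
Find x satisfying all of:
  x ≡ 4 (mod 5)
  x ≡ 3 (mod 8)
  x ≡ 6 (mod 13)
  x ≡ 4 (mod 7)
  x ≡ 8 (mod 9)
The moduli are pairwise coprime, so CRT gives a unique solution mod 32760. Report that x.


Product of moduli M = 5 · 8 · 13 · 7 · 9 = 32760.
Merge one congruence at a time:
  Start: x ≡ 4 (mod 5).
  Combine with x ≡ 3 (mod 8); new modulus lcm = 40.
    Write x = 4 + 5·t and substitute into x ≡ 3 (mod 8): 5·t ≡ 3 − 4 = -1 (mod 8).
    Reduce coefficients mod 8: 5·t ≡ 7 (mod 8).
    The inverse of 5 mod 8 is 5 (since 5·5 = 25 = 3·8 + 1), so t ≡ 5·7 = 35 ≡ 3 (mod 8).
    Then x = 4 + 5·3 = 19, valid modulo lcm(5, 8) = 40: x ≡ 19 (mod 40).
  Combine with x ≡ 6 (mod 13); new modulus lcm = 520.
    Write x = 19 + 40·t and substitute into x ≡ 6 (mod 13): 40·t ≡ 6 − 19 = -13 (mod 13).
    Reduce coefficients mod 13: 1·t ≡ 0 (mod 13).
    So t ≡ 0 (mod 13).
    Then x = 19 + 40·0 = 19, valid modulo lcm(40, 13) = 520: x ≡ 19 (mod 520).
  Combine with x ≡ 4 (mod 7); new modulus lcm = 3640.
    Write x = 19 + 520·t and substitute into x ≡ 4 (mod 7): 520·t ≡ 4 − 19 = -15 (mod 7).
    Reduce coefficients mod 7: 2·t ≡ 6 (mod 7).
    The inverse of 2 mod 7 is 4 (since 2·4 = 8 = 1·7 + 1), so t ≡ 4·6 = 24 ≡ 3 (mod 7).
    Then x = 19 + 520·3 = 1579, valid modulo lcm(520, 7) = 3640: x ≡ 1579 (mod 3640).
  Combine with x ≡ 8 (mod 9); new modulus lcm = 32760.
    Write x = 1579 + 3640·t and substitute into x ≡ 8 (mod 9): 3640·t ≡ 8 − 1579 = -1571 (mod 9).
    Reduce coefficients mod 9: 4·t ≡ 4 (mod 9).
    The inverse of 4 mod 9 is 7 (since 4·7 = 28 = 3·9 + 1), so t ≡ 7·4 = 28 ≡ 1 (mod 9).
    Then x = 1579 + 3640·1 = 5219, valid modulo lcm(3640, 9) = 32760: x ≡ 5219 (mod 32760).
Verify against each original: 5219 mod 5 = 4, 5219 mod 8 = 3, 5219 mod 13 = 6, 5219 mod 7 = 4, 5219 mod 9 = 8.

x ≡ 5219 (mod 32760).


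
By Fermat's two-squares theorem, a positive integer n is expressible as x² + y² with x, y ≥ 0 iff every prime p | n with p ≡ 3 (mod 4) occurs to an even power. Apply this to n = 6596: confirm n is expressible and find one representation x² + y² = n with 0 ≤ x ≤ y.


Step 1: Factor n = 6596 = 2^2 · 17 · 97.
Step 2: Check the mod-4 condition on each prime factor: 2 = 2 (special); 17 ≡ 1 (mod 4), exponent 1; 97 ≡ 1 (mod 4), exponent 1.
All primes ≡ 3 (mod 4) appear to even exponent (or don't appear), so by the two-squares theorem n IS expressible as a sum of two squares.
Step 3: Build a representation. Group n = k² · m with k = 2 and m = 17 · 97 = 1649 (a product of primes ≡ 1 (mod 4)); a representation of m scales to one of n via (k·x)² + (k·y)² = k²(x² + y²). Each prime p ≡ 1 (mod 4) is itself a sum of two squares; find a² by testing p − a² for a perfect square:
  17: 17 − 1² = 16 = 4² ⇒ 17 = 1² + 4².
  97: 97 − 1² = 96, 97 − 2² = 93, 97 − 3² = 88, 97 − 4² = 81 = 9² ⇒ 97 = 4² + 9².
  Combine using the Brahmagupta–Fibonacci identity (a² + b²)(c² + d²) = (ac − bd)² + (ad + bc)² = (ac + bd)² + (ad − bc)²:
  17 · 97 = 1649: from (1² + 4²)(4² + 9²), take (1·4 − 4·9, 1·9 + 4·4) = (4 − 36, 9 + 16) = (-32, 25); dropping signs (only squares matter) gives (32, 25); check 32² + 25² = 1024 + 625 = 1649 ✓.
  Scale by k = 2: (2·32, 2·25) = (64, 50).
Step 4: Order so x ≤ y and verify: 50² + 64² = 2500 + 4096 = 6596 = n. ✓

n = 6596 = 50² + 64² (one valid representation with x ≤ y).


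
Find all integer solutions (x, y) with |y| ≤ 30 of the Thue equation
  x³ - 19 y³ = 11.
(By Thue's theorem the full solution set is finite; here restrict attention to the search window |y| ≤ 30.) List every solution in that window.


The equation is x³ - 19y³ = 11. For fixed y, x³ = 19·y³ + 11, so a solution requires the RHS to be a perfect cube.
Strategy: iterate y from -30 to 30, compute RHS = 19·y³ + 11, and check whether it is a (positive or negative) perfect cube.
Check small values of y:
  y = 0: RHS = 11 is not a perfect cube.
  y = 1: RHS = 30 is not a perfect cube.
  y = -1: RHS = -8 = (-2)³ ⇒ x = -2 works.
  y = 2: RHS = 163 is not a perfect cube.
  y = -2: RHS = -141 is not a perfect cube.
  y = 3: RHS = 524 is not a perfect cube.
  y = -3: RHS = -502 is not a perfect cube.
Continuing the search up to |y| = 30 finds no further solutions beyond those listed.
Collected solutions: (-2, -1).

Solutions (with |y| ≤ 30): (-2, -1).


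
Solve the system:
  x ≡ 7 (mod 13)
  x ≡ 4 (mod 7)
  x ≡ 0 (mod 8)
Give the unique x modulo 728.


Moduli 13, 7, 8 are pairwise coprime; by CRT there is a unique solution modulo M = 13 · 7 · 8 = 728.
Solve pairwise, accumulating the modulus:
  Start with x ≡ 7 (mod 13).
  Combine with x ≡ 4 (mod 7): since gcd(13, 7) = 1, we get a unique residue mod 91.
    Write x = 7 + 13·t and substitute into x ≡ 4 (mod 7): 13·t ≡ 4 − 7 = -3 (mod 7).
    Reduce coefficients mod 7: 6·t ≡ 4 (mod 7).
    The inverse of 6 mod 7 is 6 (since 6·6 = 36 = 5·7 + 1), so t ≡ 6·4 = 24 ≡ 3 (mod 7).
    Then x = 7 + 13·3 = 46, valid modulo lcm(13, 7) = 91: x ≡ 46 (mod 91).
  Combine with x ≡ 0 (mod 8): since gcd(91, 8) = 1, we get a unique residue mod 728.
    Write x = 46 + 91·t and substitute into x ≡ 0 (mod 8): 91·t ≡ 0 − 46 = -46 (mod 8).
    Reduce coefficients mod 8: 3·t ≡ 2 (mod 8).
    The inverse of 3 mod 8 is 3 (since 3·3 = 9 = 1·8 + 1), so t ≡ 3·2 = 6 ≡ 6 (mod 8).
    Then x = 46 + 91·6 = 592, valid modulo lcm(91, 8) = 728: x ≡ 592 (mod 728).
Verify: 592 mod 13 = 7 ✓, 592 mod 7 = 4 ✓, 592 mod 8 = 0 ✓.

x ≡ 592 (mod 728).


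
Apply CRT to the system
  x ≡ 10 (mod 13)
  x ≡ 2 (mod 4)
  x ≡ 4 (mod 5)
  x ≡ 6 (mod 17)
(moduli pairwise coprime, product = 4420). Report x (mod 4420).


Product of moduli M = 13 · 4 · 5 · 17 = 4420.
Merge one congruence at a time:
  Start: x ≡ 10 (mod 13).
  Combine with x ≡ 2 (mod 4); new modulus lcm = 52.
    Write x = 10 + 13·t and substitute into x ≡ 2 (mod 4): 13·t ≡ 2 − 10 = -8 (mod 4).
    Reduce coefficients mod 4: 1·t ≡ 0 (mod 4).
    So t ≡ 0 (mod 4).
    Then x = 10 + 13·0 = 10, valid modulo lcm(13, 4) = 52: x ≡ 10 (mod 52).
  Combine with x ≡ 4 (mod 5); new modulus lcm = 260.
    Write x = 10 + 52·t and substitute into x ≡ 4 (mod 5): 52·t ≡ 4 − 10 = -6 (mod 5).
    Reduce coefficients mod 5: 2·t ≡ 4 (mod 5).
    The inverse of 2 mod 5 is 3 (since 2·3 = 6 = 1·5 + 1), so t ≡ 3·4 = 12 ≡ 2 (mod 5).
    Then x = 10 + 52·2 = 114, valid modulo lcm(52, 5) = 260: x ≡ 114 (mod 260).
  Combine with x ≡ 6 (mod 17); new modulus lcm = 4420.
    Write x = 114 + 260·t and substitute into x ≡ 6 (mod 17): 260·t ≡ 6 − 114 = -108 (mod 17).
    Reduce coefficients mod 17: 5·t ≡ 11 (mod 17).
    The inverse of 5 mod 17 is 7 (since 5·7 = 35 = 2·17 + 1), so t ≡ 7·11 = 77 ≡ 9 (mod 17).
    Then x = 114 + 260·9 = 2454, valid modulo lcm(260, 17) = 4420: x ≡ 2454 (mod 4420).
Verify against each original: 2454 mod 13 = 10, 2454 mod 4 = 2, 2454 mod 5 = 4, 2454 mod 17 = 6.

x ≡ 2454 (mod 4420).


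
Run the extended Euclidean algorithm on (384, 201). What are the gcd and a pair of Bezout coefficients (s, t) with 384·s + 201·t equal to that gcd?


Euclidean algorithm on (384, 201) — divide until remainder is 0:
  384 = 1 · 201 + 183
  201 = 1 · 183 + 18
  183 = 10 · 18 + 3
  18 = 6 · 3 + 0
gcd(384, 201) = 3.
Track Bezout coefficients alongside the remainders: start with r₀ = 384 = a·1 + b·0 (s = 1, t = 0) and r₁ = 201 = a·0 + b·1 (s = 0, t = 1); each new remainder r_{k+1} = r_{k-1} − q_k·r_k inherits s_{k+1} = s_{k-1} − q_k·s_k, t_{k+1} = t_{k-1} − q_k·t_k, so r_k = a·s_k + b·t_k at every step:
  q = 1: r = 183, s = 1 − 1·0 = 1, t = 0 − 1·1 = -1  (check: 384·1 + 201·(-1) = 183)
  q = 1: r = 18, s = 0 − 1·1 = -1, t = 1 − 1·(-1) = 2  (check: 384·(-1) + 201·2 = 18)
  q = 10: r = 3, s = 1 − 10·(-1) = 11, t = -1 − 10·2 = -21  (check: 384·11 + 201·(-21) = 3)
The row with r = 3 (the gcd) gives the Bezout coefficients s = 11, t = -21.
Result: 384 · (11) + 201 · (-21) = 3.

gcd(384, 201) = 3; s = 11, t = -21 (check: 384·11 + 201·(-21) = 3).


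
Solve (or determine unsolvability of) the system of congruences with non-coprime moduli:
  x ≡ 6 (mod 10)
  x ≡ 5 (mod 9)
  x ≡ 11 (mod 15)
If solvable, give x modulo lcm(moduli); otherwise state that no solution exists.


Moduli 10, 9, 15 are not pairwise coprime, so CRT works modulo lcm(m_i) when all pairwise compatibility conditions hold.
Pairwise compatibility: gcd(m_i, m_j) must divide a_i - a_j for every pair.
Merge one congruence at a time:
  Start: x ≡ 6 (mod 10).
  Combine with x ≡ 5 (mod 9): gcd(10, 9) = 1; 5 - 6 = -1, which IS divisible by 1, so compatible.
    Write x = 6 + 10·t and substitute into x ≡ 5 (mod 9): 10·t ≡ 5 − 6 = -1 (mod 9).
    Reduce coefficients mod 9: 1·t ≡ 8 (mod 9).
    So t ≡ 8 (mod 9).
    Then x = 6 + 10·8 = 86, valid modulo lcm(10, 9) = 90: x ≡ 86 (mod 90).
  Combine with x ≡ 11 (mod 15): gcd(90, 15) = 15; 11 - 86 = -75, which IS divisible by 15, so compatible.
    Write x = 86 + 90·t and substitute into x ≡ 11 (mod 15): 90·t ≡ 11 − 86 = -75 (mod 15).
    Divide the congruence (and modulus) by g = 15: 6·t ≡ -5 (mod 1).
    Modulo 1 every t works; take t = 0.
    Then x = 86 + 90·0 = 86, valid modulo lcm(90, 15) = 90: x ≡ 86 (mod 90).
Verify: 86 mod 10 = 6, 86 mod 9 = 5, 86 mod 15 = 11.

x ≡ 86 (mod 90).


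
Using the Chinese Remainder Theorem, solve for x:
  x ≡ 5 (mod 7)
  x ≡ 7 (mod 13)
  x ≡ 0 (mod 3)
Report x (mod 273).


Moduli 7, 13, 3 are pairwise coprime; by CRT there is a unique solution modulo M = 7 · 13 · 3 = 273.
Solve pairwise, accumulating the modulus:
  Start with x ≡ 5 (mod 7).
  Combine with x ≡ 7 (mod 13): since gcd(7, 13) = 1, we get a unique residue mod 91.
    Write x = 5 + 7·t and substitute into x ≡ 7 (mod 13): 7·t ≡ 7 − 5 = 2 (mod 13).
    The inverse of 7 mod 13 is 2 (since 7·2 = 14 = 1·13 + 1), so t ≡ 2·2 = 4 ≡ 4 (mod 13).
    Then x = 5 + 7·4 = 33, valid modulo lcm(7, 13) = 91: x ≡ 33 (mod 91).
  Combine with x ≡ 0 (mod 3): since gcd(91, 3) = 1, we get a unique residue mod 273.
    Write x = 33 + 91·t and substitute into x ≡ 0 (mod 3): 91·t ≡ 0 − 33 = -33 (mod 3).
    Reduce coefficients mod 3: 1·t ≡ 0 (mod 3).
    So t ≡ 0 (mod 3).
    Then x = 33 + 91·0 = 33, valid modulo lcm(91, 3) = 273: x ≡ 33 (mod 273).
Verify: 33 mod 7 = 5 ✓, 33 mod 13 = 7 ✓, 33 mod 3 = 0 ✓.

x ≡ 33 (mod 273).


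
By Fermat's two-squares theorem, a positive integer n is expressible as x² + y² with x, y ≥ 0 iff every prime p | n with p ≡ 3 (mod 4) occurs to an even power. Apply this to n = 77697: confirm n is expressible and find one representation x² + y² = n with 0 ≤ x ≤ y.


Step 1: Factor n = 77697 = 3^2 · 89 · 97.
Step 2: Check the mod-4 condition on each prime factor: 3 ≡ 3 (mod 4), exponent 2 (must be even); 89 ≡ 1 (mod 4), exponent 1; 97 ≡ 1 (mod 4), exponent 1.
All primes ≡ 3 (mod 4) appear to even exponent (or don't appear), so by the two-squares theorem n IS expressible as a sum of two squares.
Step 3: Build a representation. Group n = k² · m with k = 3 and m = 89 · 97 = 8633 (a product of primes ≡ 1 (mod 4)); a representation of m scales to one of n via (k·x)² + (k·y)² = k²(x² + y²). Each prime p ≡ 1 (mod 4) is itself a sum of two squares; find a² by testing p − a² for a perfect square:
  89: 89 − 1² = 88, 89 − 2² = 85, 89 − 3² = 80, 89 − 4² = 73, 89 − 5² = 64 = 8² ⇒ 89 = 5² + 8².
  97: 97 − 1² = 96, 97 − 2² = 93, 97 − 3² = 88, 97 − 4² = 81 = 9² ⇒ 97 = 4² + 9².
  Combine using the Brahmagupta–Fibonacci identity (a² + b²)(c² + d²) = (ac − bd)² + (ad + bc)² = (ac + bd)² + (ad − bc)²:
  89 · 97 = 8633: from (5² + 8²)(4² + 9²), take (5·4 − 8·9, 5·9 + 8·4) = (20 − 72, 45 + 32) = (-52, 77); dropping signs (only squares matter) gives (52, 77); check 52² + 77² = 2704 + 5929 = 8633 ✓.
  Scale by k = 3: (3·52, 3·77) = (156, 231).
Step 4: Order so x ≤ y and verify: 156² + 231² = 24336 + 53361 = 77697 = n. ✓

n = 77697 = 156² + 231² (one valid representation with x ≤ y).


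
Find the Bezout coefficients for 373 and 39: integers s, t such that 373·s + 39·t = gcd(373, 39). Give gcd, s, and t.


Euclidean algorithm on (373, 39) — divide until remainder is 0:
  373 = 9 · 39 + 22
  39 = 1 · 22 + 17
  22 = 1 · 17 + 5
  17 = 3 · 5 + 2
  5 = 2 · 2 + 1
  2 = 2 · 1 + 0
gcd(373, 39) = 1.
Track Bezout coefficients alongside the remainders: start with r₀ = 373 = a·1 + b·0 (s = 1, t = 0) and r₁ = 39 = a·0 + b·1 (s = 0, t = 1); each new remainder r_{k+1} = r_{k-1} − q_k·r_k inherits s_{k+1} = s_{k-1} − q_k·s_k, t_{k+1} = t_{k-1} − q_k·t_k, so r_k = a·s_k + b·t_k at every step:
  q = 9: r = 22, s = 1 − 9·0 = 1, t = 0 − 9·1 = -9  (check: 373·1 + 39·(-9) = 22)
  q = 1: r = 17, s = 0 − 1·1 = -1, t = 1 − 1·(-9) = 10  (check: 373·(-1) + 39·10 = 17)
  q = 1: r = 5, s = 1 − 1·(-1) = 2, t = -9 − 1·10 = -19  (check: 373·2 + 39·(-19) = 5)
  q = 3: r = 2, s = -1 − 3·2 = -7, t = 10 − 3·(-19) = 67  (check: 373·(-7) + 39·67 = 2)
  q = 2: r = 1, s = 2 − 2·(-7) = 16, t = -19 − 2·67 = -153  (check: 373·16 + 39·(-153) = 1)
The row with r = 1 (the gcd) gives the Bezout coefficients s = 16, t = -153.
Result: 373 · (16) + 39 · (-153) = 1.

gcd(373, 39) = 1; s = 16, t = -153 (check: 373·16 + 39·(-153) = 1).


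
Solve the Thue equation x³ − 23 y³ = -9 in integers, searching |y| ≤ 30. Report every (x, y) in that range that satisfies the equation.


The equation is x³ - 23y³ = -9. For fixed y, x³ = 23·y³ − 9, so a solution requires the RHS to be a perfect cube.
Strategy: iterate y from -30 to 30, compute RHS = 23·y³ − 9, and check whether it is a (positive or negative) perfect cube.
Check small values of y:
  y = 0: RHS = -9 is not a perfect cube.
  y = 1: RHS = 14 is not a perfect cube.
  y = -1: RHS = -32 is not a perfect cube.
  y = 2: RHS = 175 is not a perfect cube.
  y = -2: RHS = -193 is not a perfect cube.
  y = 3: RHS = 612 is not a perfect cube.
  y = -3: RHS = -630 is not a perfect cube.
Continuing the search up to |y| = 30 finds no solutions either.
No (x, y) in the scanned range satisfies the equation.

No integer solutions with |y| ≤ 30.


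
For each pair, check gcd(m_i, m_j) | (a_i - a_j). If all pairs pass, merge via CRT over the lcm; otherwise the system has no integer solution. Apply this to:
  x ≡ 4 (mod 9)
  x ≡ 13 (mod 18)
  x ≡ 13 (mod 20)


Moduli 9, 18, 20 are not pairwise coprime, so CRT works modulo lcm(m_i) when all pairwise compatibility conditions hold.
Pairwise compatibility: gcd(m_i, m_j) must divide a_i - a_j for every pair.
Merge one congruence at a time:
  Start: x ≡ 4 (mod 9).
  Combine with x ≡ 13 (mod 18): gcd(9, 18) = 9; 13 - 4 = 9, which IS divisible by 9, so compatible.
    Write x = 4 + 9·t and substitute into x ≡ 13 (mod 18): 9·t ≡ 13 − 4 = 9 (mod 18).
    Divide the congruence (and modulus) by g = 9: 1·t ≡ 1 (mod 2).
    So t ≡ 1 (mod 2).
    Then x = 4 + 9·1 = 13, valid modulo lcm(9, 18) = 18: x ≡ 13 (mod 18).
  Combine with x ≡ 13 (mod 20): gcd(18, 20) = 2; 13 - 13 = 0, which IS divisible by 2, so compatible.
    Write x = 13 + 18·t and substitute into x ≡ 13 (mod 20): 18·t ≡ 13 − 13 = 0 (mod 20).
    Divide the congruence (and modulus) by g = 2: 9·t ≡ 0 (mod 10).
    The inverse of 9 mod 10 is 9 (since 9·9 = 81 = 8·10 + 1), so t ≡ 9·0 = 0 ≡ 0 (mod 10).
    Then x = 13 + 18·0 = 13, valid modulo lcm(18, 20) = 180: x ≡ 13 (mod 180).
Verify: 13 mod 9 = 4, 13 mod 18 = 13, 13 mod 20 = 13.

x ≡ 13 (mod 180).


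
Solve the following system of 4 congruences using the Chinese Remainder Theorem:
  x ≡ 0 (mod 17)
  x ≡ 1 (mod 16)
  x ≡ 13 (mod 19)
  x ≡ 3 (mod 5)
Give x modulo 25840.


Product of moduli M = 17 · 16 · 19 · 5 = 25840.
Merge one congruence at a time:
  Start: x ≡ 0 (mod 17).
  Combine with x ≡ 1 (mod 16); new modulus lcm = 272.
    Write x = 0 + 17·t and substitute into x ≡ 1 (mod 16): 17·t ≡ 1 − 0 = 1 (mod 16).
    Reduce coefficients mod 16: 1·t ≡ 1 (mod 16).
    So t ≡ 1 (mod 16).
    Then x = 0 + 17·1 = 17, valid modulo lcm(17, 16) = 272: x ≡ 17 (mod 272).
  Combine with x ≡ 13 (mod 19); new modulus lcm = 5168.
    Write x = 17 + 272·t and substitute into x ≡ 13 (mod 19): 272·t ≡ 13 − 17 = -4 (mod 19).
    Reduce coefficients mod 19: 6·t ≡ 15 (mod 19).
    The inverse of 6 mod 19 is 16 (since 6·16 = 96 = 5·19 + 1), so t ≡ 16·15 = 240 ≡ 12 (mod 19).
    Then x = 17 + 272·12 = 3281, valid modulo lcm(272, 19) = 5168: x ≡ 3281 (mod 5168).
  Combine with x ≡ 3 (mod 5); new modulus lcm = 25840.
    Write x = 3281 + 5168·t and substitute into x ≡ 3 (mod 5): 5168·t ≡ 3 − 3281 = -3278 (mod 5).
    Reduce coefficients mod 5: 3·t ≡ 2 (mod 5).
    The inverse of 3 mod 5 is 2 (since 3·2 = 6 = 1·5 + 1), so t ≡ 2·2 = 4 ≡ 4 (mod 5).
    Then x = 3281 + 5168·4 = 23953, valid modulo lcm(5168, 5) = 25840: x ≡ 23953 (mod 25840).
Verify against each original: 23953 mod 17 = 0, 23953 mod 16 = 1, 23953 mod 19 = 13, 23953 mod 5 = 3.

x ≡ 23953 (mod 25840).


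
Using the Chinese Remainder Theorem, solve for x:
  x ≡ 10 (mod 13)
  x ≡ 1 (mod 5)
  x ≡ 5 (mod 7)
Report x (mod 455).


Moduli 13, 5, 7 are pairwise coprime; by CRT there is a unique solution modulo M = 13 · 5 · 7 = 455.
Solve pairwise, accumulating the modulus:
  Start with x ≡ 10 (mod 13).
  Combine with x ≡ 1 (mod 5): since gcd(13, 5) = 1, we get a unique residue mod 65.
    Write x = 10 + 13·t and substitute into x ≡ 1 (mod 5): 13·t ≡ 1 − 10 = -9 (mod 5).
    Reduce coefficients mod 5: 3·t ≡ 1 (mod 5).
    The inverse of 3 mod 5 is 2 (since 3·2 = 6 = 1·5 + 1), so t ≡ 2·1 = 2 ≡ 2 (mod 5).
    Then x = 10 + 13·2 = 36, valid modulo lcm(13, 5) = 65: x ≡ 36 (mod 65).
  Combine with x ≡ 5 (mod 7): since gcd(65, 7) = 1, we get a unique residue mod 455.
    Write x = 36 + 65·t and substitute into x ≡ 5 (mod 7): 65·t ≡ 5 − 36 = -31 (mod 7).
    Reduce coefficients mod 7: 2·t ≡ 4 (mod 7).
    The inverse of 2 mod 7 is 4 (since 2·4 = 8 = 1·7 + 1), so t ≡ 4·4 = 16 ≡ 2 (mod 7).
    Then x = 36 + 65·2 = 166, valid modulo lcm(65, 7) = 455: x ≡ 166 (mod 455).
Verify: 166 mod 13 = 10 ✓, 166 mod 5 = 1 ✓, 166 mod 7 = 5 ✓.

x ≡ 166 (mod 455).


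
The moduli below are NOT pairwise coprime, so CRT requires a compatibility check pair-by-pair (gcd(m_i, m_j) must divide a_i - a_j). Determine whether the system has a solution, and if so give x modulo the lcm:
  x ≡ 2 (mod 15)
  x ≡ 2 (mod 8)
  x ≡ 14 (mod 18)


Moduli 15, 8, 18 are not pairwise coprime, so CRT works modulo lcm(m_i) when all pairwise compatibility conditions hold.
Pairwise compatibility: gcd(m_i, m_j) must divide a_i - a_j for every pair.
Merge one congruence at a time:
  Start: x ≡ 2 (mod 15).
  Combine with x ≡ 2 (mod 8): gcd(15, 8) = 1; 2 - 2 = 0, which IS divisible by 1, so compatible.
    Write x = 2 + 15·t and substitute into x ≡ 2 (mod 8): 15·t ≡ 2 − 2 = 0 (mod 8).
    Reduce coefficients mod 8: 7·t ≡ 0 (mod 8).
    The inverse of 7 mod 8 is 7 (since 7·7 = 49 = 6·8 + 1), so t ≡ 7·0 = 0 ≡ 0 (mod 8).
    Then x = 2 + 15·0 = 2, valid modulo lcm(15, 8) = 120: x ≡ 2 (mod 120).
  Combine with x ≡ 14 (mod 18): gcd(120, 18) = 6; 14 - 2 = 12, which IS divisible by 6, so compatible.
    Write x = 2 + 120·t and substitute into x ≡ 14 (mod 18): 120·t ≡ 14 − 2 = 12 (mod 18).
    Divide the congruence (and modulus) by g = 6: 20·t ≡ 2 (mod 3).
    Reduce coefficients mod 3: 2·t ≡ 2 (mod 3).
    The inverse of 2 mod 3 is 2 (since 2·2 = 4 = 1·3 + 1), so t ≡ 2·2 = 4 ≡ 1 (mod 3).
    Then x = 2 + 120·1 = 122, valid modulo lcm(120, 18) = 360: x ≡ 122 (mod 360).
Verify: 122 mod 15 = 2, 122 mod 8 = 2, 122 mod 18 = 14.

x ≡ 122 (mod 360).


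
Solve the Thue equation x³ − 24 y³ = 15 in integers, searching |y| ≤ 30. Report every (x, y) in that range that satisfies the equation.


The equation is x³ - 24y³ = 15. For fixed y, x³ = 24·y³ + 15, so a solution requires the RHS to be a perfect cube.
Strategy: iterate y from -30 to 30, compute RHS = 24·y³ + 15, and check whether it is a (positive or negative) perfect cube.
Check small values of y:
  y = 0: RHS = 15 is not a perfect cube.
  y = 1: RHS = 39 is not a perfect cube.
  y = -1: RHS = -9 is not a perfect cube.
  y = 2: RHS = 207 is not a perfect cube.
  y = -2: RHS = -177 is not a perfect cube.
  y = 3: RHS = 663 is not a perfect cube.
  y = -3: RHS = -633 is not a perfect cube.
Continuing the search up to |y| = 30 finds no solutions either.
No (x, y) in the scanned range satisfies the equation.

No integer solutions with |y| ≤ 30.


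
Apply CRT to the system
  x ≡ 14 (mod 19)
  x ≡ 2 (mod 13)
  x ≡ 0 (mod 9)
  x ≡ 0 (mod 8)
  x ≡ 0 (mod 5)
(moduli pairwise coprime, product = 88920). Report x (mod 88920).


Product of moduli M = 19 · 13 · 9 · 8 · 5 = 88920.
Merge one congruence at a time:
  Start: x ≡ 14 (mod 19).
  Combine with x ≡ 2 (mod 13); new modulus lcm = 247.
    Write x = 14 + 19·t and substitute into x ≡ 2 (mod 13): 19·t ≡ 2 − 14 = -12 (mod 13).
    Reduce coefficients mod 13: 6·t ≡ 1 (mod 13).
    The inverse of 6 mod 13 is 11 (since 6·11 = 66 = 5·13 + 1), so t ≡ 11·1 = 11 ≡ 11 (mod 13).
    Then x = 14 + 19·11 = 223, valid modulo lcm(19, 13) = 247: x ≡ 223 (mod 247).
  Combine with x ≡ 0 (mod 9); new modulus lcm = 2223.
    Write x = 223 + 247·t and substitute into x ≡ 0 (mod 9): 247·t ≡ 0 − 223 = -223 (mod 9).
    Reduce coefficients mod 9: 4·t ≡ 2 (mod 9).
    The inverse of 4 mod 9 is 7 (since 4·7 = 28 = 3·9 + 1), so t ≡ 7·2 = 14 ≡ 5 (mod 9).
    Then x = 223 + 247·5 = 1458, valid modulo lcm(247, 9) = 2223: x ≡ 1458 (mod 2223).
  Combine with x ≡ 0 (mod 8); new modulus lcm = 17784.
    Write x = 1458 + 2223·t and substitute into x ≡ 0 (mod 8): 2223·t ≡ 0 − 1458 = -1458 (mod 8).
    Reduce coefficients mod 8: 7·t ≡ 6 (mod 8).
    The inverse of 7 mod 8 is 7 (since 7·7 = 49 = 6·8 + 1), so t ≡ 7·6 = 42 ≡ 2 (mod 8).
    Then x = 1458 + 2223·2 = 5904, valid modulo lcm(2223, 8) = 17784: x ≡ 5904 (mod 17784).
  Combine with x ≡ 0 (mod 5); new modulus lcm = 88920.
    Write x = 5904 + 17784·t and substitute into x ≡ 0 (mod 5): 17784·t ≡ 0 − 5904 = -5904 (mod 5).
    Reduce coefficients mod 5: 4·t ≡ 1 (mod 5).
    The inverse of 4 mod 5 is 4 (since 4·4 = 16 = 3·5 + 1), so t ≡ 4·1 = 4 ≡ 4 (mod 5).
    Then x = 5904 + 17784·4 = 77040, valid modulo lcm(17784, 5) = 88920: x ≡ 77040 (mod 88920).
Verify against each original: 77040 mod 19 = 14, 77040 mod 13 = 2, 77040 mod 9 = 0, 77040 mod 8 = 0, 77040 mod 5 = 0.

x ≡ 77040 (mod 88920).


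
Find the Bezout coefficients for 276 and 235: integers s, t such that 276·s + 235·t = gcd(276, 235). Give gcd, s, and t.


Euclidean algorithm on (276, 235) — divide until remainder is 0:
  276 = 1 · 235 + 41
  235 = 5 · 41 + 30
  41 = 1 · 30 + 11
  30 = 2 · 11 + 8
  11 = 1 · 8 + 3
  8 = 2 · 3 + 2
  3 = 1 · 2 + 1
  2 = 2 · 1 + 0
gcd(276, 235) = 1.
Track Bezout coefficients alongside the remainders: start with r₀ = 276 = a·1 + b·0 (s = 1, t = 0) and r₁ = 235 = a·0 + b·1 (s = 0, t = 1); each new remainder r_{k+1} = r_{k-1} − q_k·r_k inherits s_{k+1} = s_{k-1} − q_k·s_k, t_{k+1} = t_{k-1} − q_k·t_k, so r_k = a·s_k + b·t_k at every step:
  q = 1: r = 41, s = 1 − 1·0 = 1, t = 0 − 1·1 = -1  (check: 276·1 + 235·(-1) = 41)
  q = 5: r = 30, s = 0 − 5·1 = -5, t = 1 − 5·(-1) = 6  (check: 276·(-5) + 235·6 = 30)
  q = 1: r = 11, s = 1 − 1·(-5) = 6, t = -1 − 1·6 = -7  (check: 276·6 + 235·(-7) = 11)
  q = 2: r = 8, s = -5 − 2·6 = -17, t = 6 − 2·(-7) = 20  (check: 276·(-17) + 235·20 = 8)
  q = 1: r = 3, s = 6 − 1·(-17) = 23, t = -7 − 1·20 = -27  (check: 276·23 + 235·(-27) = 3)
  q = 2: r = 2, s = -17 − 2·23 = -63, t = 20 − 2·(-27) = 74  (check: 276·(-63) + 235·74 = 2)
  q = 1: r = 1, s = 23 − 1·(-63) = 86, t = -27 − 1·74 = -101  (check: 276·86 + 235·(-101) = 1)
The row with r = 1 (the gcd) gives the Bezout coefficients s = 86, t = -101.
Result: 276 · (86) + 235 · (-101) = 1.

gcd(276, 235) = 1; s = 86, t = -101 (check: 276·86 + 235·(-101) = 1).


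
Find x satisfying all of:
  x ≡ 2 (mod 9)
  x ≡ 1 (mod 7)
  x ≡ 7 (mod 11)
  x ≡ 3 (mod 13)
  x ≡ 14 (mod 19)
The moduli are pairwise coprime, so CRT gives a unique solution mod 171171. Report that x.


Product of moduli M = 9 · 7 · 11 · 13 · 19 = 171171.
Merge one congruence at a time:
  Start: x ≡ 2 (mod 9).
  Combine with x ≡ 1 (mod 7); new modulus lcm = 63.
    Write x = 2 + 9·t and substitute into x ≡ 1 (mod 7): 9·t ≡ 1 − 2 = -1 (mod 7).
    Reduce coefficients mod 7: 2·t ≡ 6 (mod 7).
    The inverse of 2 mod 7 is 4 (since 2·4 = 8 = 1·7 + 1), so t ≡ 4·6 = 24 ≡ 3 (mod 7).
    Then x = 2 + 9·3 = 29, valid modulo lcm(9, 7) = 63: x ≡ 29 (mod 63).
  Combine with x ≡ 7 (mod 11); new modulus lcm = 693.
    Write x = 29 + 63·t and substitute into x ≡ 7 (mod 11): 63·t ≡ 7 − 29 = -22 (mod 11).
    Reduce coefficients mod 11: 8·t ≡ 0 (mod 11).
    The inverse of 8 mod 11 is 7 (since 8·7 = 56 = 5·11 + 1), so t ≡ 7·0 = 0 ≡ 0 (mod 11).
    Then x = 29 + 63·0 = 29, valid modulo lcm(63, 11) = 693: x ≡ 29 (mod 693).
  Combine with x ≡ 3 (mod 13); new modulus lcm = 9009.
    Write x = 29 + 693·t and substitute into x ≡ 3 (mod 13): 693·t ≡ 3 − 29 = -26 (mod 13).
    Reduce coefficients mod 13: 4·t ≡ 0 (mod 13).
    The inverse of 4 mod 13 is 10 (since 4·10 = 40 = 3·13 + 1), so t ≡ 10·0 = 0 ≡ 0 (mod 13).
    Then x = 29 + 693·0 = 29, valid modulo lcm(693, 13) = 9009: x ≡ 29 (mod 9009).
  Combine with x ≡ 14 (mod 19); new modulus lcm = 171171.
    Write x = 29 + 9009·t and substitute into x ≡ 14 (mod 19): 9009·t ≡ 14 − 29 = -15 (mod 19).
    Reduce coefficients mod 19: 3·t ≡ 4 (mod 19).
    The inverse of 3 mod 19 is 13 (since 3·13 = 39 = 2·19 + 1), so t ≡ 13·4 = 52 ≡ 14 (mod 19).
    Then x = 29 + 9009·14 = 126155, valid modulo lcm(9009, 19) = 171171: x ≡ 126155 (mod 171171).
Verify against each original: 126155 mod 9 = 2, 126155 mod 7 = 1, 126155 mod 11 = 7, 126155 mod 13 = 3, 126155 mod 19 = 14.

x ≡ 126155 (mod 171171).


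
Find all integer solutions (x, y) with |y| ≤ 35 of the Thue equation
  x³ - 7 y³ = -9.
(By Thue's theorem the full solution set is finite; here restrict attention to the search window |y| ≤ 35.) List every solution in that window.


The equation is x³ - 7y³ = -9. For fixed y, x³ = 7·y³ − 9, so a solution requires the RHS to be a perfect cube.
Strategy: iterate y from -35 to 35, compute RHS = 7·y³ − 9, and check whether it is a (positive or negative) perfect cube.
Check small values of y:
  y = 0: RHS = -9 is not a perfect cube.
  y = 1: RHS = -2 is not a perfect cube.
  y = -1: RHS = -16 is not a perfect cube.
  y = 2: RHS = 47 is not a perfect cube.
  y = -2: RHS = -65 is not a perfect cube.
  y = 3: RHS = 180 is not a perfect cube.
  y = -3: RHS = -198 is not a perfect cube.
Continuing the search up to |y| = 35 finds no solutions either.
No (x, y) in the scanned range satisfies the equation.

No integer solutions with |y| ≤ 35.


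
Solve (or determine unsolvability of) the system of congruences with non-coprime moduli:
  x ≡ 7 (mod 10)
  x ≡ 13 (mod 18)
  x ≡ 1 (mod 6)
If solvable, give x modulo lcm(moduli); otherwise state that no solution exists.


Moduli 10, 18, 6 are not pairwise coprime, so CRT works modulo lcm(m_i) when all pairwise compatibility conditions hold.
Pairwise compatibility: gcd(m_i, m_j) must divide a_i - a_j for every pair.
Merge one congruence at a time:
  Start: x ≡ 7 (mod 10).
  Combine with x ≡ 13 (mod 18): gcd(10, 18) = 2; 13 - 7 = 6, which IS divisible by 2, so compatible.
    Write x = 7 + 10·t and substitute into x ≡ 13 (mod 18): 10·t ≡ 13 − 7 = 6 (mod 18).
    Divide the congruence (and modulus) by g = 2: 5·t ≡ 3 (mod 9).
    The inverse of 5 mod 9 is 2 (since 5·2 = 10 = 1·9 + 1), so t ≡ 2·3 = 6 ≡ 6 (mod 9).
    Then x = 7 + 10·6 = 67, valid modulo lcm(10, 18) = 90: x ≡ 67 (mod 90).
  Combine with x ≡ 1 (mod 6): gcd(90, 6) = 6; 1 - 67 = -66, which IS divisible by 6, so compatible.
    Write x = 67 + 90·t and substitute into x ≡ 1 (mod 6): 90·t ≡ 1 − 67 = -66 (mod 6).
    Divide the congruence (and modulus) by g = 6: 15·t ≡ -11 (mod 1).
    Modulo 1 every t works; take t = 0.
    Then x = 67 + 90·0 = 67, valid modulo lcm(90, 6) = 90: x ≡ 67 (mod 90).
Verify: 67 mod 10 = 7, 67 mod 18 = 13, 67 mod 6 = 1.

x ≡ 67 (mod 90).


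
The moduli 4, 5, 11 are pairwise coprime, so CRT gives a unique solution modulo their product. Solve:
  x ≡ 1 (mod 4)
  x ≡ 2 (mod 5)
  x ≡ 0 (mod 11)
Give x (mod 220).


Moduli 4, 5, 11 are pairwise coprime; by CRT there is a unique solution modulo M = 4 · 5 · 11 = 220.
Solve pairwise, accumulating the modulus:
  Start with x ≡ 1 (mod 4).
  Combine with x ≡ 2 (mod 5): since gcd(4, 5) = 1, we get a unique residue mod 20.
    Write x = 1 + 4·t and substitute into x ≡ 2 (mod 5): 4·t ≡ 2 − 1 = 1 (mod 5).
    The inverse of 4 mod 5 is 4 (since 4·4 = 16 = 3·5 + 1), so t ≡ 4·1 = 4 ≡ 4 (mod 5).
    Then x = 1 + 4·4 = 17, valid modulo lcm(4, 5) = 20: x ≡ 17 (mod 20).
  Combine with x ≡ 0 (mod 11): since gcd(20, 11) = 1, we get a unique residue mod 220.
    Write x = 17 + 20·t and substitute into x ≡ 0 (mod 11): 20·t ≡ 0 − 17 = -17 (mod 11).
    Reduce coefficients mod 11: 9·t ≡ 5 (mod 11).
    The inverse of 9 mod 11 is 5 (since 9·5 = 45 = 4·11 + 1), so t ≡ 5·5 = 25 ≡ 3 (mod 11).
    Then x = 17 + 20·3 = 77, valid modulo lcm(20, 11) = 220: x ≡ 77 (mod 220).
Verify: 77 mod 4 = 1 ✓, 77 mod 5 = 2 ✓, 77 mod 11 = 0 ✓.

x ≡ 77 (mod 220).


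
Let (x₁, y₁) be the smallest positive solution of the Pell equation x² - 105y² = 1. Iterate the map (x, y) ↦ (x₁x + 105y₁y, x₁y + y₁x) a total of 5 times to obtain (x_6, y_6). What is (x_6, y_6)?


Step 1: Find the fundamental solution (x₁, y₁) of x² - 105y² = 1.
  Expand √105 as a continued fraction. a₀ = ⌊√105⌋ = 10; iterate m_{k+1} = d_k·a_k − m_k, d_{k+1} = (105 − m_{k+1}²)/d_k, a_{k+1} = ⌊(a₀ + m_{k+1})/d_{k+1}⌋ (starting m₀ = 0, d₀ = 1), with convergents p_k = a_k·p_{k-1} + p_{k-2}, q_k = a_k·q_{k-1} + q_{k-2} (p₋₁ = 1, q₋₁ = 0):
  k = 0: a₀ = 10; p₀/q₀ = 10/1; p₀² − 105·q₀² = 100 − 105 = -5.
  k = 1: m = 10, d = 5, a = ⌊(10 + 10)/5⌋ = 4; p/q = (4·10 + 1)/(4·1 + 0) = 41/4; p² − 105·q² = 1681 − 1680 = 1.
  The first convergent with p² − 105·q² = 1 gives the fundamental solution (x₁, y₁) = (41, 4).
Step 2: Apply the recurrence (x_{n+1}, y_{n+1}) = (x₁x_n + 105y₁y_n, x₁y_n + y₁x_n) repeatedly.
  From (x_1, y_1) = (41, 4): x_2 = 41·41 + 105·4·4 = 3361; y_2 = 41·4 + 4·41 = 328.
  From (x_2, y_2) = (3361, 328): x_3 = 41·3361 + 105·4·328 = 275561; y_3 = 41·328 + 4·3361 = 26892.
  From (x_3, y_3) = (275561, 26892): x_4 = 41·275561 + 105·4·26892 = 22592641; y_4 = 41·26892 + 4·275561 = 2204816.
  From (x_4, y_4) = (22592641, 2204816): x_5 = 41·22592641 + 105·4·2204816 = 1852321001; y_5 = 41·2204816 + 4·22592641 = 180768020.
  From (x_5, y_5) = (1852321001, 180768020): x_6 = 41·1852321001 + 105·4·180768020 = 151867729441; y_6 = 41·180768020 + 4·1852321001 = 14820772824.
Step 3: Verify x_6² - 105·y_6² = 23063807245564778172481 - 23063807245564778172480 = 1 (should be 1). ✓

(x_1, y_1) = (41, 4); (x_6, y_6) = (151867729441, 14820772824).


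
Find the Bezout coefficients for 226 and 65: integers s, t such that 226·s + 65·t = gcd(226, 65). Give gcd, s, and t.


Euclidean algorithm on (226, 65) — divide until remainder is 0:
  226 = 3 · 65 + 31
  65 = 2 · 31 + 3
  31 = 10 · 3 + 1
  3 = 3 · 1 + 0
gcd(226, 65) = 1.
Track Bezout coefficients alongside the remainders: start with r₀ = 226 = a·1 + b·0 (s = 1, t = 0) and r₁ = 65 = a·0 + b·1 (s = 0, t = 1); each new remainder r_{k+1} = r_{k-1} − q_k·r_k inherits s_{k+1} = s_{k-1} − q_k·s_k, t_{k+1} = t_{k-1} − q_k·t_k, so r_k = a·s_k + b·t_k at every step:
  q = 3: r = 31, s = 1 − 3·0 = 1, t = 0 − 3·1 = -3  (check: 226·1 + 65·(-3) = 31)
  q = 2: r = 3, s = 0 − 2·1 = -2, t = 1 − 2·(-3) = 7  (check: 226·(-2) + 65·7 = 3)
  q = 10: r = 1, s = 1 − 10·(-2) = 21, t = -3 − 10·7 = -73  (check: 226·21 + 65·(-73) = 1)
The row with r = 1 (the gcd) gives the Bezout coefficients s = 21, t = -73.
Result: 226 · (21) + 65 · (-73) = 1.

gcd(226, 65) = 1; s = 21, t = -73 (check: 226·21 + 65·(-73) = 1).
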